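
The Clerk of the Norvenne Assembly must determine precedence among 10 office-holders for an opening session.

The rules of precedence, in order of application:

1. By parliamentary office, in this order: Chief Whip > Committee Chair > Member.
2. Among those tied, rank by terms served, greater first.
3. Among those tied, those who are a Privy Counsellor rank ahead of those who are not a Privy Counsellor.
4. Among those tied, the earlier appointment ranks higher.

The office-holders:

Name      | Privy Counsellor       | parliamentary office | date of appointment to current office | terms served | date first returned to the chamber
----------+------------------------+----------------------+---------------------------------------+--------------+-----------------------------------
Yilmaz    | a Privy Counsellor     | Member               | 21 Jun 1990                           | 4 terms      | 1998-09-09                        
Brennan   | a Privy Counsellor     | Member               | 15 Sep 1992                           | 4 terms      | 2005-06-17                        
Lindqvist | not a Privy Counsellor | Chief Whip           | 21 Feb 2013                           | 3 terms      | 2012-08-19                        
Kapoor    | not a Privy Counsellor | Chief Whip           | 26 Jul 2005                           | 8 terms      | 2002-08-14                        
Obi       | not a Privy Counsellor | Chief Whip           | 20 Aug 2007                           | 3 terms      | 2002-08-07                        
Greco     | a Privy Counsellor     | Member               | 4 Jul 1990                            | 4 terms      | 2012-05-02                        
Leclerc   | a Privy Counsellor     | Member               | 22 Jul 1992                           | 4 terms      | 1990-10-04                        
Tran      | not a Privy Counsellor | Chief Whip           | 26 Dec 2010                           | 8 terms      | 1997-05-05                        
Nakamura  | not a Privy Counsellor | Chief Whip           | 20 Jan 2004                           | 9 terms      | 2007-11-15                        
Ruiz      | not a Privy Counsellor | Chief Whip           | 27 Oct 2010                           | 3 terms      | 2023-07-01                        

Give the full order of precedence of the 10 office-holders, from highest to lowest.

By parliamentary office: Nakamura, Kapoor, Tran, Obi, Ruiz and Lindqvist (Chief Whip); then Yilmaz, Greco, Leclerc and Brennan (Member).
Among Nakamura, Kapoor, Tran, Obi, Ruiz and Lindqvist, by terms served (higher first): Nakamura (9 terms) before Kapoor and Tran (8 terms) before Obi, Ruiz and Lindqvist (3 terms).
Kapoor and Tran are each not a Privy Counsellor, so the next rule applies.
Among Kapoor and Tran, by date of appointment to current office (earlier first): Kapoor (26 Jul 2005) before Tran (26 Dec 2010).
Obi, Ruiz and Lindqvist are each not a Privy Counsellor, so the next rule applies.
Among Obi, Ruiz and Lindqvist, by date of appointment to current office (earlier first): Obi (20 Aug 2007) before Ruiz (27 Oct 2010) before Lindqvist (21 Feb 2013).
Yilmaz, Greco, Leclerc and Brennan all have terms served 4 terms, so the next rule applies.
Yilmaz, Greco, Leclerc and Brennan are each a Privy Counsellor, so the next rule applies.
Among Yilmaz, Greco, Leclerc and Brennan, by date of appointment to current office (earlier first): Yilmaz (21 Jun 1990) before Greco (4 Jul 1990) before Leclerc (22 Jul 1992) before Brennan (15 Sep 1992).
Full order: Nakamura, Kapoor, Tran, Obi, Ruiz, Lindqvist, Yilmaz, Greco, Leclerc, Brennan.

Nakamura, Kapoor, Tran, Obi, Ruiz, Lindqvist, Yilmaz, Greco, Leclerc, Brennan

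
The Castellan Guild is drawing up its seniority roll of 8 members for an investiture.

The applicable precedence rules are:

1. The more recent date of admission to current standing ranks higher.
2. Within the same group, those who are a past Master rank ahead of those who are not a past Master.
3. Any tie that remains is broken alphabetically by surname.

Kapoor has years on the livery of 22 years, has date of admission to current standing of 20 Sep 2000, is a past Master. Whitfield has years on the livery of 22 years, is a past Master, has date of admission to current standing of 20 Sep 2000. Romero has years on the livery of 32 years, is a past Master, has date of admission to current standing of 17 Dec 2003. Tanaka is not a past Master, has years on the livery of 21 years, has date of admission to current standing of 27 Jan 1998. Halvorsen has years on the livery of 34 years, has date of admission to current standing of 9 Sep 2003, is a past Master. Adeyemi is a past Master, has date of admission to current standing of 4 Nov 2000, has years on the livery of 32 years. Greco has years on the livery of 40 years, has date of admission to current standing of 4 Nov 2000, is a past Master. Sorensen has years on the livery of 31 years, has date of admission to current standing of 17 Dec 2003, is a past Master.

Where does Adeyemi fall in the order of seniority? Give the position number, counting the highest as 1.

By date of admission to current standing (later first): Romero and Sorensen (both 17 Dec 2003); then Halvorsen (9 Sep 2003); then Adeyemi and Greco (both 4 Nov 2000); then Kapoor and Whitfield (both 20 Sep 2000); then Tanaka (27 Jan 1998).
Romero and Sorensen are each a past Master, so the next rule applies.
Among Romero and Sorensen, alphabetically by surname: Romero before Sorensen.
Adeyemi and Greco are each a past Master, so the next rule applies.
Among Adeyemi and Greco, alphabetically by surname: Adeyemi before Greco.
Kapoor and Whitfield are each a past Master, so the next rule applies.
Among Kapoor and Whitfield, alphabetically by surname: Kapoor before Whitfield.
Order: Romero, Sorensen, Halvorsen, Adeyemi, Greco, Kapoor, Whitfield, Tanaka. So position 4.

4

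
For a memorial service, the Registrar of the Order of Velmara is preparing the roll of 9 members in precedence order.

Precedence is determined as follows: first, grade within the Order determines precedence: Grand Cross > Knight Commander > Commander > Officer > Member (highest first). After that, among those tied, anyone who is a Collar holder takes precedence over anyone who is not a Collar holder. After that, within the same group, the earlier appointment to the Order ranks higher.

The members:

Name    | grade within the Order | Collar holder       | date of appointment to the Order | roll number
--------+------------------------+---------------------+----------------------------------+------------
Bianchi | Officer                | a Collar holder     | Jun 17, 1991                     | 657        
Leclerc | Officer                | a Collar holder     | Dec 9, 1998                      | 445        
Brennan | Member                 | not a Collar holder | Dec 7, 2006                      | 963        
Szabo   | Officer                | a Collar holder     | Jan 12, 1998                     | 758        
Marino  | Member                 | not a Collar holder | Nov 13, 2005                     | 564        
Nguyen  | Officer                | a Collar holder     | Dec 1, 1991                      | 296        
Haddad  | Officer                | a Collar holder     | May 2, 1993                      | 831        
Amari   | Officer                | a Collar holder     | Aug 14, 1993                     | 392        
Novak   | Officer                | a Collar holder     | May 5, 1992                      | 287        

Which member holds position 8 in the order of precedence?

By grade within the Order: Bianchi, Nguyen, Novak, Haddad, Amari, Szabo and Leclerc (Officer); then Marino and Brennan (Member).
Bianchi, Nguyen, Novak, Haddad, Amari, Szabo and Leclerc are each a Collar holder, so the next rule applies.
Among Bianchi, Nguyen, Novak, Haddad, Amari, Szabo and Leclerc, by date of appointment to the Order (earlier first): Bianchi (Jun 17, 1991) before Nguyen (Dec 1, 1991) before Novak (May 5, 1992) before Haddad (May 2, 1993) before Amari (Aug 14, 1993) before Szabo (Jan 12, 1998) before Leclerc (Dec 9, 1998).
Marino and Brennan are each not a Collar holder, so the next rule applies.
Among Marino and Brennan, by date of appointment to the Order (earlier first): Marino (Nov 13, 2005) before Brennan (Dec 7, 2006).
Order: Bianchi, Nguyen, Novak, Haddad, Amari, Szabo, Leclerc, Marino, Brennan.

Marino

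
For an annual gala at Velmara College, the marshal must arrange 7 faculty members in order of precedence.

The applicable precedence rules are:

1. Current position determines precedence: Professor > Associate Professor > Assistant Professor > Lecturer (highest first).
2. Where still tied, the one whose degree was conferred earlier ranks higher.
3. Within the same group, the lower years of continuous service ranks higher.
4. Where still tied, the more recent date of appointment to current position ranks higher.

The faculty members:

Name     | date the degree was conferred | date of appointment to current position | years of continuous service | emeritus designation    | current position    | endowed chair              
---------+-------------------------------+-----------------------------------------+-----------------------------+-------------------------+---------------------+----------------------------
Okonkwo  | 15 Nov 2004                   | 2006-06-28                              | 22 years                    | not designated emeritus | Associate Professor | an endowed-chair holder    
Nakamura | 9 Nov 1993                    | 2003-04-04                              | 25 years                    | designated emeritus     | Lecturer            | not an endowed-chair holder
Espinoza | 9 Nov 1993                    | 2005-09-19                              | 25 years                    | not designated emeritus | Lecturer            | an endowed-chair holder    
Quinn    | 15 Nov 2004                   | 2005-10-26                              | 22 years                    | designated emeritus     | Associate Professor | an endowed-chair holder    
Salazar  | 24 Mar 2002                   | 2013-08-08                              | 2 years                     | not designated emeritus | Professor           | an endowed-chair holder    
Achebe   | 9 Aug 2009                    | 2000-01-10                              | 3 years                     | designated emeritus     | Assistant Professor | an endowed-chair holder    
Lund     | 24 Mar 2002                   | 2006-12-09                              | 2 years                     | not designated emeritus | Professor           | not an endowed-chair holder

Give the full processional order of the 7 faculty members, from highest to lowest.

By current position: Salazar and Lund (Professor); then Okonkwo and Quinn (Associate Professor); then Achebe (Assistant Professor); then Espinoza and Nakamura (Lecturer).
Salazar and Lund both have date the degree was conferred 24 Mar 2002, so the next rule applies.
Salazar and Lund both have years of continuous service 2 years, so the next rule applies.
Among Salazar and Lund, by date of appointment to current position (later first): Salazar (2013-08-08) before Lund (2006-12-09).
Okonkwo and Quinn both have date the degree was conferred 15 Nov 2004, so the next rule applies.
Okonkwo and Quinn both have years of continuous service 22 years, so the next rule applies.
Among Okonkwo and Quinn, by date of appointment to current position (later first): Okonkwo (2006-06-28) before Quinn (2005-10-26).
Espinoza and Nakamura both have date the degree was conferred 9 Nov 1993, so the next rule applies.
Espinoza and Nakamura both have years of continuous service 25 years, so the next rule applies.
Among Espinoza and Nakamura, by date of appointment to current position (later first): Espinoza (2005-09-19) before Nakamura (2003-04-04).
Full order: Salazar, Lund, Okonkwo, Quinn, Achebe, Espinoza, Nakamura.

Salazar, Lund, Okonkwo, Quinn, Achebe, Espinoza, Nakamura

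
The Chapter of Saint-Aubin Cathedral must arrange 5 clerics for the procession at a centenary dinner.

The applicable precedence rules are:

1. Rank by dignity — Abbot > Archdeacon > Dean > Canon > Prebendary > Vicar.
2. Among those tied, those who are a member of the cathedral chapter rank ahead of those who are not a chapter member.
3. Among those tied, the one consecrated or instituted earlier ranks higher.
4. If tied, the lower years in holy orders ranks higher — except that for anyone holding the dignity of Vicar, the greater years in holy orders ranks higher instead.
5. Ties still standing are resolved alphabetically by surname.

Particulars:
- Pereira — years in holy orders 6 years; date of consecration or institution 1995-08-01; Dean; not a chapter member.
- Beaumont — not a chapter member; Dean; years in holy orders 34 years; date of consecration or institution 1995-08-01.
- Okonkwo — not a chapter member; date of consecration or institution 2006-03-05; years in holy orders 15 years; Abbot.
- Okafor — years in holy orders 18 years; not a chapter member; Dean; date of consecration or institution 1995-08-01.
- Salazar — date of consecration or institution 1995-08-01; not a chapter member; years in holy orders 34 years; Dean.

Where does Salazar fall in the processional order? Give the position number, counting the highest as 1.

5

By dignity: Okonkwo (Abbot); then Pereira, Okafor, Beaumont and Salazar (Dean).
Pereira, Okafor, Beaumont and Salazar are each not a chapter member, so the next rule applies.
Pereira, Okafor, Beaumont and Salazar all have date of consecration or institution 1995-08-01, so the next rule applies.
Among Pereira, Okafor, Beaumont and Salazar, by years in holy orders (lower first): Pereira (6 years) before Okafor (18 years) before Beaumont and Salazar (34 years).
Among Beaumont and Salazar, alphabetically by surname: Beaumont before Salazar.
Order: Okonkwo, Pereira, Okafor, Beaumont, Salazar. So position 5.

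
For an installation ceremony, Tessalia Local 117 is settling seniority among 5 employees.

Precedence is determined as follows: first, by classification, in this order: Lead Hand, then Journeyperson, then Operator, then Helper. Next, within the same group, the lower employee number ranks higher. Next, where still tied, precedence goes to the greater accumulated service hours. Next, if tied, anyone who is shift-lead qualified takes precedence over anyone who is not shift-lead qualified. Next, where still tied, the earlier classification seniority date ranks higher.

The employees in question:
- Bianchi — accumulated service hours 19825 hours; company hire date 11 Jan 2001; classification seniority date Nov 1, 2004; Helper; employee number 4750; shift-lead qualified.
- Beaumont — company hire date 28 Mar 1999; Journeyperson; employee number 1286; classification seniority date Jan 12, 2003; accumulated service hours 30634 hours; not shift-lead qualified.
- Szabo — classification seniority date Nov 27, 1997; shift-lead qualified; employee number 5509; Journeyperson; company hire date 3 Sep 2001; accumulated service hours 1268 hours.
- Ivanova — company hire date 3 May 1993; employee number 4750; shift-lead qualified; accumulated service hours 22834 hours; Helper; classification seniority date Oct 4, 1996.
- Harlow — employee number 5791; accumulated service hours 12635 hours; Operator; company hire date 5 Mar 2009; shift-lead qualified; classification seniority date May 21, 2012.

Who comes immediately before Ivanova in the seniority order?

By classification: Beaumont and Szabo (Journeyperson); then Harlow (Operator); then Ivanova and Bianchi (Helper).
Among Beaumont and Szabo, by employee number (lower first): Beaumont (1286) before Szabo (5509).
Ivanova and Bianchi both have employee number 4750, so the next rule applies.
Among Ivanova and Bianchi, by accumulated service hours (higher first): Ivanova (22834 hours) before Bianchi (19825 hours).
Order: Beaumont, Szabo, Harlow, Ivanova, Bianchi.

Harlow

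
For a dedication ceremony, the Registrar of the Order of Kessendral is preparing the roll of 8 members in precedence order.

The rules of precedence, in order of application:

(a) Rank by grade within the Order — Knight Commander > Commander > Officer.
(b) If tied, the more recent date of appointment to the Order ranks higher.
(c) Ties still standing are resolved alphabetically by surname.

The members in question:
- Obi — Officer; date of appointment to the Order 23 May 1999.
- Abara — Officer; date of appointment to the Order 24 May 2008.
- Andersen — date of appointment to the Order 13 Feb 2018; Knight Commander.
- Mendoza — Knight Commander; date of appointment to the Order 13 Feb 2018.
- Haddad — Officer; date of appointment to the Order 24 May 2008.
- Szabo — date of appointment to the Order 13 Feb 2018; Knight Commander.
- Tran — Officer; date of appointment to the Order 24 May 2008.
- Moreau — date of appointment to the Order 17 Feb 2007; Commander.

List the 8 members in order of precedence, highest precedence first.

Andersen, Mendoza, Szabo, Moreau, Abara, Haddad, Tran, Obi

By grade within the Order: Andersen, Mendoza and Szabo (Knight Commander); then Moreau (Commander); then Abara, Haddad, Tran and Obi (Officer).
Andersen, Mendoza and Szabo all have date of appointment to the Order 13 Feb 2018, so the next rule applies.
Among Andersen, Mendoza and Szabo, alphabetically by surname: Andersen before Mendoza before Szabo.
Among Abara, Haddad, Tran and Obi, by date of appointment to the Order (later first): Abara, Haddad and Tran (24 May 2008) before Obi (23 May 1999).
Among Abara, Haddad and Tran, alphabetically by surname: Abara before Haddad before Tran.
Full order: Andersen, Mendoza, Szabo, Moreau, Abara, Haddad, Tran, Obi.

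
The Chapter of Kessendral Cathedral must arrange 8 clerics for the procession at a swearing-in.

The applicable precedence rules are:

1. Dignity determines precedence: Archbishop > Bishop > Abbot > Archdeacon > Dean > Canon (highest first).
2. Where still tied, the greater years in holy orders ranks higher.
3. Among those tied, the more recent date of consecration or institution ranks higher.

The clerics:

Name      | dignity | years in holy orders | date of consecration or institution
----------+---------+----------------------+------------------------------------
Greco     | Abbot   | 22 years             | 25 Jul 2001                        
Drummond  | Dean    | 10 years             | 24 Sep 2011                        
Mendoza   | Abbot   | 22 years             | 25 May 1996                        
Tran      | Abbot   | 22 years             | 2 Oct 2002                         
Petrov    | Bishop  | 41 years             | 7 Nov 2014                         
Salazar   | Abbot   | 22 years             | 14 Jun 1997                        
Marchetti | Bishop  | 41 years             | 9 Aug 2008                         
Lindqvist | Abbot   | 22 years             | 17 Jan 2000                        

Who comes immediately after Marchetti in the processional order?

By dignity: Petrov and Marchetti (Bishop); then Tran, Greco, Lindqvist, Salazar and Mendoza (Abbot); then Drummond (Dean).
Petrov and Marchetti both have years in holy orders 41 years, so the next rule applies.
Among Petrov and Marchetti, by date of consecration or institution (later first): Petrov (7 Nov 2014) before Marchetti (9 Aug 2008).
Tran, Greco, Lindqvist, Salazar and Mendoza all have years in holy orders 22 years, so the next rule applies.
Among Tran, Greco, Lindqvist, Salazar and Mendoza, by date of consecration or institution (later first): Tran (2 Oct 2002) before Greco (25 Jul 2001) before Lindqvist (17 Jan 2000) before Salazar (14 Jun 1997) before Mendoza (25 May 1996).
Order: Petrov, Marchetti, Tran, Greco, Lindqvist, Salazar, Mendoza, Drummond.

Tran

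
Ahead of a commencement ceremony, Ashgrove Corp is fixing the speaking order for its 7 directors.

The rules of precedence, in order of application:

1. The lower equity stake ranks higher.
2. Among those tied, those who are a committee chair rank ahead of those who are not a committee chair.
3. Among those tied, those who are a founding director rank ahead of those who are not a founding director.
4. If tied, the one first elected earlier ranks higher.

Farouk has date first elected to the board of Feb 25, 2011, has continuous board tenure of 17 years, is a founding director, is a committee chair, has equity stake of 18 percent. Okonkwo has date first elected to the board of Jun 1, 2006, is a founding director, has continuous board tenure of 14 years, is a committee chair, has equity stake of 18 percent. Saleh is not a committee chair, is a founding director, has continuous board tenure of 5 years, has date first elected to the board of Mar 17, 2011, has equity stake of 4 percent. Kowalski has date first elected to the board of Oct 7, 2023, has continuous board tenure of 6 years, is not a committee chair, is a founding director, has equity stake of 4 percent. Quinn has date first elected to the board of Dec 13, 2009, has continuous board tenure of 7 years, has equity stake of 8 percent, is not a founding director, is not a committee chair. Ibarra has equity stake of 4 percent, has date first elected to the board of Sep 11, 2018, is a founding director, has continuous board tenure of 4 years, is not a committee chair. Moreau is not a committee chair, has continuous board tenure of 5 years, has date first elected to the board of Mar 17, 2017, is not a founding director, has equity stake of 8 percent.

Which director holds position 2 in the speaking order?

Ibarra

By equity stake (lower first): Saleh, Ibarra and Kowalski (each 4 percent); then Quinn and Moreau (both 8 percent); then Okonkwo and Farouk (both 18 percent).
Saleh, Ibarra and Kowalski are each not a committee chair, so the next rule applies.
Saleh, Ibarra and Kowalski are each a founding director, so the next rule applies.
Among Saleh, Ibarra and Kowalski, by date first elected to the board (earlier first): Saleh (Mar 17, 2011) before Ibarra (Sep 11, 2018) before Kowalski (Oct 7, 2023).
Quinn and Moreau are each not a committee chair, so the next rule applies.
Quinn and Moreau are each not a founding director, so the next rule applies.
Among Quinn and Moreau, by date first elected to the board (earlier first): Quinn (Dec 13, 2009) before Moreau (Mar 17, 2017).
Okonkwo and Farouk are each a committee chair, so the next rule applies.
Okonkwo and Farouk are each a founding director, so the next rule applies.
Among Okonkwo and Farouk, by date first elected to the board (earlier first): Okonkwo (Jun 1, 2006) before Farouk (Feb 25, 2011).
Order: Saleh, Ibarra, Kowalski, Quinn, Moreau, Okonkwo, Farouk.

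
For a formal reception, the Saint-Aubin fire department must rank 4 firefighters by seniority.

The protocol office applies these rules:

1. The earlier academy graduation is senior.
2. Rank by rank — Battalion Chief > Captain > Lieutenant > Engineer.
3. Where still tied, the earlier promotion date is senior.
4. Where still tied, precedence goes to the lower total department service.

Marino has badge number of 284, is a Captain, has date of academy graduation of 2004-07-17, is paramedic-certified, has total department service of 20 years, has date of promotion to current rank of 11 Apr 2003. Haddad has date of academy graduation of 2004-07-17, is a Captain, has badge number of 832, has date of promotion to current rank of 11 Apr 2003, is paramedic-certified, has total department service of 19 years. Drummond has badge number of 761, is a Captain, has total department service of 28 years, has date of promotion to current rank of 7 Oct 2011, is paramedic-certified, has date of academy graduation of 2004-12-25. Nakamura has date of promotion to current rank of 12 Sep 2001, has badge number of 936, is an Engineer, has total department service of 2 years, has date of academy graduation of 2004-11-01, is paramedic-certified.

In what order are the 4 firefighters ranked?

Haddad, Marino, Nakamura, Drummond

By date of academy graduation (earlier first): Haddad and Marino (both 2004-07-17); then Nakamura (2004-11-01); then Drummond (2004-12-25).
Haddad and Marino are each Captain, so the next rule applies.
Haddad and Marino both have date of promotion to current rank 11 Apr 2003, so the next rule applies.
Among Haddad and Marino, by total department service (lower first): Haddad (19 years) before Marino (20 years).
Full order: Haddad, Marino, Nakamura, Drummond.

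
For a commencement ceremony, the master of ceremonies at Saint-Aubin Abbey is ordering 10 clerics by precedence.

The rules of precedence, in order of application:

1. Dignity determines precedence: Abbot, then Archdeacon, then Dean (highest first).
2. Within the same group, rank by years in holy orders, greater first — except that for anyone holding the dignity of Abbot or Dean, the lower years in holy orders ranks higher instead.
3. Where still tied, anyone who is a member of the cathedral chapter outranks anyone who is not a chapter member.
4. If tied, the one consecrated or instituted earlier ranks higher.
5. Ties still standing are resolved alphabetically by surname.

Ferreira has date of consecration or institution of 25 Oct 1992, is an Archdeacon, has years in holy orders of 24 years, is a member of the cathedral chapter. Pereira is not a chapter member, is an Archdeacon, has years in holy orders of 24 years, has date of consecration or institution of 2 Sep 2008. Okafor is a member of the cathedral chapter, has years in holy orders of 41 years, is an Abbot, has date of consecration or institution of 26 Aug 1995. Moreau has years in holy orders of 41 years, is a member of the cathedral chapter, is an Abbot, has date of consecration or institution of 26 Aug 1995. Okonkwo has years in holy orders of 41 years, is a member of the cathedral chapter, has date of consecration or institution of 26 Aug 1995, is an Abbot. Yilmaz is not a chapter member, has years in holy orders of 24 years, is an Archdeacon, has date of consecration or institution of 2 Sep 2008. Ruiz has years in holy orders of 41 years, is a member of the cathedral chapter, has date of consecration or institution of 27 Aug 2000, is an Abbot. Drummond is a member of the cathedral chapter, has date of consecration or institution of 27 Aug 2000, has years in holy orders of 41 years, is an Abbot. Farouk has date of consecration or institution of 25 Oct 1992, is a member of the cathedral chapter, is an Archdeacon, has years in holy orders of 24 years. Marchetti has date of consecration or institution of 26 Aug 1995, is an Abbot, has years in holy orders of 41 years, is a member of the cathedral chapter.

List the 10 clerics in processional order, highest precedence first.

Marchetti, Moreau, Okafor, Okonkwo, Drummond, Ruiz, Farouk, Ferreira, Pereira, Yilmaz

By dignity: Marchetti, Moreau, Okafor, Okonkwo, Drummond and Ruiz (Abbot); then Farouk, Ferreira, Pereira and Yilmaz (Archdeacon).
Marchetti, Moreau, Okafor, Okonkwo, Drummond and Ruiz all have years in holy orders 41 years, so the next rule applies.
Marchetti, Moreau, Okafor, Okonkwo, Drummond and Ruiz are each a member of the cathedral chapter, so the next rule applies.
Among Marchetti, Moreau, Okafor, Okonkwo, Drummond and Ruiz, by date of consecration or institution (earlier first): Marchetti, Moreau, Okafor and Okonkwo (26 Aug 1995) before Drummond and Ruiz (27 Aug 2000).
Among Marchetti, Moreau, Okafor and Okonkwo, alphabetically by surname: Marchetti before Moreau before Okafor before Okonkwo.
Among Drummond and Ruiz, alphabetically by surname: Drummond before Ruiz.
Farouk, Ferreira, Pereira and Yilmaz all have years in holy orders 24 years, so the next rule applies.
Among Farouk, Ferreira, Pereira and Yilmaz, a member of the cathedral chapter before not a chapter member: Farouk and Ferreira (a member of the cathedral chapter) before Pereira and Yilmaz (not a chapter member).
Farouk and Ferreira both have date of consecration or institution 25 Oct 1992, so the next rule applies.
Among Farouk and Ferreira, alphabetically by surname: Farouk before Ferreira.
Pereira and Yilmaz both have date of consecration or institution 2 Sep 2008, so the next rule applies.
Among Pereira and Yilmaz, alphabetically by surname: Pereira before Yilmaz.
Full order: Marchetti, Moreau, Okafor, Okonkwo, Drummond, Ruiz, Farouk, Ferreira, Pereira, Yilmaz.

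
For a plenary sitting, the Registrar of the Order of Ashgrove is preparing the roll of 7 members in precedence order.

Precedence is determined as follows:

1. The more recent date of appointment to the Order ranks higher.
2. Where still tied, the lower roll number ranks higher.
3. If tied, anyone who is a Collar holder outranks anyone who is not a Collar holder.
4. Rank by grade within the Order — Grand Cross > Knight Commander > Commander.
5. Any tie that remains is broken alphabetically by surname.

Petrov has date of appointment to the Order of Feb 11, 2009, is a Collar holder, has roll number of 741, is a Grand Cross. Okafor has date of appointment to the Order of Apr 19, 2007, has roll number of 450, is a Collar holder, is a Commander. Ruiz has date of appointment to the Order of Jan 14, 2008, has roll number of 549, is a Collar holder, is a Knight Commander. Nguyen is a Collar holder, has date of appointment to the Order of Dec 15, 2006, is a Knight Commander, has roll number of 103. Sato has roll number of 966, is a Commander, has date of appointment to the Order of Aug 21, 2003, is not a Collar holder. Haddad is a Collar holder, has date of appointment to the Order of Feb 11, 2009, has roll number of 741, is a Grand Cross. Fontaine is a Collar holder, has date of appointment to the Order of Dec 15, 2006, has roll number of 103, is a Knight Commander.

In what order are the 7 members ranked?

Haddad, Petrov, Ruiz, Okafor, Fontaine, Nguyen, Sato

By date of appointment to the Order (later first): Haddad and Petrov (both Feb 11, 2009); then Ruiz (Jan 14, 2008); then Okafor (Apr 19, 2007); then Fontaine and Nguyen (both Dec 15, 2006); then Sato (Aug 21, 2003).
Haddad and Petrov both have roll number 741, so the next rule applies.
Haddad and Petrov are each a Collar holder, so the next rule applies.
Haddad and Petrov are each Grand Cross, so the next rule applies.
Among Haddad and Petrov, alphabetically by surname: Haddad before Petrov.
Fontaine and Nguyen both have roll number 103, so the next rule applies.
Fontaine and Nguyen are each a Collar holder, so the next rule applies.
Fontaine and Nguyen are each Knight Commander, so the next rule applies.
Among Fontaine and Nguyen, alphabetically by surname: Fontaine before Nguyen.
Full order: Haddad, Petrov, Ruiz, Okafor, Fontaine, Nguyen, Sato.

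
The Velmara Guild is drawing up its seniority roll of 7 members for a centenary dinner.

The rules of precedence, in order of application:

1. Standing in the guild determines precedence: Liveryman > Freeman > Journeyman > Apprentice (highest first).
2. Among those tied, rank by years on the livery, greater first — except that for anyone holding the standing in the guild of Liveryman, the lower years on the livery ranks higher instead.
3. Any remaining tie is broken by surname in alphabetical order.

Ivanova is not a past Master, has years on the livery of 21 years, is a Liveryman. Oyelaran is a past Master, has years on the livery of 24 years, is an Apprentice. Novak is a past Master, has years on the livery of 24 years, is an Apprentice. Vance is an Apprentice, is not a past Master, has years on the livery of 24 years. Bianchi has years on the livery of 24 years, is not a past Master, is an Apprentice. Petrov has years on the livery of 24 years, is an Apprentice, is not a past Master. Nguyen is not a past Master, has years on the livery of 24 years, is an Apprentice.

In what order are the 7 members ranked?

Ivanova, Bianchi, Nguyen, Novak, Oyelaran, Petrov, Vance

By standing in the guild: Ivanova (Liveryman); then Bianchi, Nguyen, Novak, Oyelaran, Petrov and Vance (Apprentice).
Bianchi, Nguyen, Novak, Oyelaran, Petrov and Vance all have years on the livery 24 years, so the next rule applies.
Among Bianchi, Nguyen, Novak, Oyelaran, Petrov and Vance, alphabetically by surname: Bianchi before Nguyen before Novak before Oyelaran before Petrov before Vance.
Full order: Ivanova, Bianchi, Nguyen, Novak, Oyelaran, Petrov, Vance.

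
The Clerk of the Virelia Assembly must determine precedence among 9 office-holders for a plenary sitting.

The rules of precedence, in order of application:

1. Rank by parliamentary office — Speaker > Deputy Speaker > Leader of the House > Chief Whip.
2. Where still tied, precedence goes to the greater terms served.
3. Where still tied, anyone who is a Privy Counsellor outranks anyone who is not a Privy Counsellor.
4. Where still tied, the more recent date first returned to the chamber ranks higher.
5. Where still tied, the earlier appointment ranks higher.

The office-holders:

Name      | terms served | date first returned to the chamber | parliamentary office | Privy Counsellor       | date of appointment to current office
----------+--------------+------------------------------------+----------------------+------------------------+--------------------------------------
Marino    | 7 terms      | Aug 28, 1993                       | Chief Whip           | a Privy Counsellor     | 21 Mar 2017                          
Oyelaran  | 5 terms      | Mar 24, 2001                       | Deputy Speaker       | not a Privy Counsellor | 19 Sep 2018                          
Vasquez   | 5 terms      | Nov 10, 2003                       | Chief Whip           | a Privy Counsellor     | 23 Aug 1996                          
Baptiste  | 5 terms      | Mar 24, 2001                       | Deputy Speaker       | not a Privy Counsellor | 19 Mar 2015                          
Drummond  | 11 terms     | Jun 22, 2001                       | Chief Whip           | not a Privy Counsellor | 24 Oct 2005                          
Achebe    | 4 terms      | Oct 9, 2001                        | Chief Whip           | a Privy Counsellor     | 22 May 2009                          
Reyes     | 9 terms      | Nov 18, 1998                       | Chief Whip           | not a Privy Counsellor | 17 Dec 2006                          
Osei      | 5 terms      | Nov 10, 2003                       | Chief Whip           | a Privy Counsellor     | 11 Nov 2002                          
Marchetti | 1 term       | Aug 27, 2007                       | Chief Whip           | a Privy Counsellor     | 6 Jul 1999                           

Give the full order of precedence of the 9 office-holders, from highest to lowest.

Baptiste, Oyelaran, Drummond, Reyes, Marino, Vasquez, Osei, Achebe, Marchetti

By parliamentary office: Baptiste and Oyelaran (Deputy Speaker); then Drummond, Reyes, Marino, Vasquez, Osei, Achebe and Marchetti (Chief Whip).
Baptiste and Oyelaran both have terms served 5 terms, so the next rule applies.
Baptiste and Oyelaran are each not a Privy Counsellor, so the next rule applies.
Baptiste and Oyelaran both have date first returned to the chamber Mar 24, 2001, so the next rule applies.
Among Baptiste and Oyelaran, by date of appointment to current office (earlier first): Baptiste (19 Mar 2015) before Oyelaran (19 Sep 2018).
Among Drummond, Reyes, Marino, Vasquez, Osei, Achebe and Marchetti, by terms served (higher first): Drummond (11 terms) before Reyes (9 terms) before Marino (7 terms) before Vasquez and Osei (5 terms) before Achebe (4 terms) before Marchetti (1 term).
Vasquez and Osei are each a Privy Counsellor, so the next rule applies.
Vasquez and Osei both have date first returned to the chamber Nov 10, 2003, so the next rule applies.
Among Vasquez and Osei, by date of appointment to current office (earlier first): Vasquez (23 Aug 1996) before Osei (11 Nov 2002).
Full order: Baptiste, Oyelaran, Drummond, Reyes, Marino, Vasquez, Osei, Achebe, Marchetti.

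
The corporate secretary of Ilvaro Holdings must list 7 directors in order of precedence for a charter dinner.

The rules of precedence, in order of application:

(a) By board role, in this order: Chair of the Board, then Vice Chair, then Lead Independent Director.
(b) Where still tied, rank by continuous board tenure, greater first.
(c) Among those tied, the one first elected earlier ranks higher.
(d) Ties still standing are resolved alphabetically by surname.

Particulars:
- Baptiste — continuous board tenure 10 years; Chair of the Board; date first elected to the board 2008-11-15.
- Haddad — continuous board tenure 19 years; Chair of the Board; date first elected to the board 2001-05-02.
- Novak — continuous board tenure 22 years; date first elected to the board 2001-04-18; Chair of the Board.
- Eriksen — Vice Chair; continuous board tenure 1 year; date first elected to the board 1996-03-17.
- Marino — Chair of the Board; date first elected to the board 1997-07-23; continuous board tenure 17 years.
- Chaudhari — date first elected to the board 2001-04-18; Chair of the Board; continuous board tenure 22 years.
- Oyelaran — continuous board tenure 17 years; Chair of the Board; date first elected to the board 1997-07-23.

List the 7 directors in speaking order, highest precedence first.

Chaudhari, Novak, Haddad, Marino, Oyelaran, Baptiste, Eriksen

By board role: Chaudhari, Novak, Haddad, Marino, Oyelaran and Baptiste (Chair of the Board); then Eriksen (Vice Chair).
Among Chaudhari, Novak, Haddad, Marino, Oyelaran and Baptiste, by continuous board tenure (higher first): Chaudhari and Novak (22 years) before Haddad (19 years) before Marino and Oyelaran (17 years) before Baptiste (10 years).
Chaudhari and Novak both have date first elected to the board 2001-04-18, so the next rule applies.
Among Chaudhari and Novak, alphabetically by surname: Chaudhari before Novak.
Marino and Oyelaran both have date first elected to the board 1997-07-23, so the next rule applies.
Among Marino and Oyelaran, alphabetically by surname: Marino before Oyelaran.
Full order: Chaudhari, Novak, Haddad, Marino, Oyelaran, Baptiste, Eriksen.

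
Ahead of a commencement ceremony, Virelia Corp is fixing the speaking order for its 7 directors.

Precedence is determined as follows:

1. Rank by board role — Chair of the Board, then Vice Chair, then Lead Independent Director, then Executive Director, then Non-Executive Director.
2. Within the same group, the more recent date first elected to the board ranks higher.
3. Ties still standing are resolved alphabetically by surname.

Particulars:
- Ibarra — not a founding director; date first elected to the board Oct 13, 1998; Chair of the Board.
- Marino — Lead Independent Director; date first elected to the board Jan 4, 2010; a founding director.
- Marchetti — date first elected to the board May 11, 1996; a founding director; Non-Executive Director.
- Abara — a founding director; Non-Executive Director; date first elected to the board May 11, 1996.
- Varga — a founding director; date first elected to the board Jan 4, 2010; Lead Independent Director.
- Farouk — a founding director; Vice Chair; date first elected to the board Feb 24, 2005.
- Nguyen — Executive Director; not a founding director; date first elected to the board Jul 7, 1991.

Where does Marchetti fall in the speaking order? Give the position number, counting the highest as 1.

By board role: Ibarra (Chair of the Board); then Farouk (Vice Chair); then Marino and Varga (Lead Independent Director); then Nguyen (Executive Director); then Abara and Marchetti (Non-Executive Director).
Marino and Varga both have date first elected to the board Jan 4, 2010, so the next rule applies.
Among Marino and Varga, alphabetically by surname: Marino before Varga.
Abara and Marchetti both have date first elected to the board May 11, 1996, so the next rule applies.
Among Abara and Marchetti, alphabetically by surname: Abara before Marchetti.
Order: Ibarra, Farouk, Marino, Varga, Nguyen, Abara, Marchetti. So position 7.

7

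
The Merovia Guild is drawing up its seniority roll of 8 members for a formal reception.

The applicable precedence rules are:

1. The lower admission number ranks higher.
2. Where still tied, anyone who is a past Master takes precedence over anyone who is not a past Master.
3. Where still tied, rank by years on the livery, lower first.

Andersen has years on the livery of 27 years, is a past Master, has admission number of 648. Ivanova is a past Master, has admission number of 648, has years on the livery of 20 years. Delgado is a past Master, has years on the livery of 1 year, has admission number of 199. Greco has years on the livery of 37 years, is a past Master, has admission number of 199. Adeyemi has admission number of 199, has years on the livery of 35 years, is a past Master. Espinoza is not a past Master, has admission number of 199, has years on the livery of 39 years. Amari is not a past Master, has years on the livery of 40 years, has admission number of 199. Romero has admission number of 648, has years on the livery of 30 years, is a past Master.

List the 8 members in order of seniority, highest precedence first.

Delgado, Adeyemi, Greco, Espinoza, Amari, Ivanova, Andersen, Romero

By admission number (lower first): Delgado, Adeyemi, Greco, Espinoza and Amari (each 199); then Ivanova, Andersen and Romero (each 648).
Among Delgado, Adeyemi, Greco, Espinoza and Amari, a past Master before not a past Master: Delgado, Adeyemi and Greco (a past Master) before Espinoza and Amari (not a past Master).
Among Delgado, Adeyemi and Greco, by years on the livery (lower first): Delgado (1 year) before Adeyemi (35 years) before Greco (37 years).
Among Espinoza and Amari, by years on the livery (lower first): Espinoza (39 years) before Amari (40 years).
Ivanova, Andersen and Romero are each a past Master, so the next rule applies.
Among Ivanova, Andersen and Romero, by years on the livery (lower first): Ivanova (20 years) before Andersen (27 years) before Romero (30 years).
Full order: Delgado, Adeyemi, Greco, Espinoza, Amari, Ivanova, Andersen, Romero.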